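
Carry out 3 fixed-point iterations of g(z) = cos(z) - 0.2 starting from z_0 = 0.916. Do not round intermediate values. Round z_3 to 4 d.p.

z_1 = g(0.916000) = 0.408998
z_2 = g(0.408998) = 0.717520
z_3 = g(0.717520) = 0.553439

0.5534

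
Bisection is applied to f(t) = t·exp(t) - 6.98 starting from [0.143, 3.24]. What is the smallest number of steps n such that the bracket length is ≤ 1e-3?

12

Initial width b − a = 3.24 − 0.143 = 3.097000.
After n steps the width is (b−a)/2^n; need (b−a)/2^n ≤ 1e-3.
So n ≥ log₂(3.097000/1e-3) = log₂(3097.0000) ≈ 11.5967.
Hence n = 12.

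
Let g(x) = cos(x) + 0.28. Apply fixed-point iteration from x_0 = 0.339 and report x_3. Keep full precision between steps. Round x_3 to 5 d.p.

1.09345

x_1 = g(0.339000) = 1.223088
x_2 = g(1.223088) = 0.620744
x_3 = g(0.620744) = 1.093446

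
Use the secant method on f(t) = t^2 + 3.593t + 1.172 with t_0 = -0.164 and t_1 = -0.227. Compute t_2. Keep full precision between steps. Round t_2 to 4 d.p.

f(t_0) = 0.609644, f(t_1) = 0.407918
t_2 = -0.227000 - (0.407918)·(-0.227000 - -0.164000)/(0.407918 - (0.609644)) = -0.354395; f(t_2) = 0.024255

-0.3544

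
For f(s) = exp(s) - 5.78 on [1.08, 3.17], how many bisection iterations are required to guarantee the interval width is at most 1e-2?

8

Initial width b − a = 3.17 − 1.08 = 2.090000.
After n steps the width is (b−a)/2^n; need (b−a)/2^n ≤ 1e-2.
So n ≥ log₂(2.090000/1e-2) = log₂(209.0000) ≈ 7.7074.
Hence n = 8.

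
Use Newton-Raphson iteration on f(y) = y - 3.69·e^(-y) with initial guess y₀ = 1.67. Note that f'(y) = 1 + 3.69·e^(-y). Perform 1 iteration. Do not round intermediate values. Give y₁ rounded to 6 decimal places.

y_0 = 1.670000: f = 0.975368, f' = 1.694632 → y_1 = 1.670000 - (0.975368)/(1.694632) = 1.094436

1.094436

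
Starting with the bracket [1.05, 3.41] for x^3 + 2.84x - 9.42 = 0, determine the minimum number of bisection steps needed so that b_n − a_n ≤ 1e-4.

15

Initial width b − a = 3.41 − 1.05 = 2.360000.
After n steps the width is (b−a)/2^n; need (b−a)/2^n ≤ 1e-4.
So n ≥ log₂(2.360000/1e-4) = log₂(23600.0000) ≈ 14.5265.
Hence n = 15.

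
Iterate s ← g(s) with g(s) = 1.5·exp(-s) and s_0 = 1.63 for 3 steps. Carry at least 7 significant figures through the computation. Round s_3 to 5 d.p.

s_1 = g(1.630000) = 0.293894
s_2 = g(0.293894) = 1.118033
s_3 = g(1.118033) = 0.490383

0.49038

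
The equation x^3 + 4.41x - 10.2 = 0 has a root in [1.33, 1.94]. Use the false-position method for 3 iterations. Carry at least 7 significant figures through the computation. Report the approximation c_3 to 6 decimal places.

1.517930

False-position update: c = (a·f(b) − b·f(a))/(f(b) − f(a)); replace the endpoint whose sign matches f(c).
f(1.330000) = -1.982063, f(1.940000) = 5.656784
step 1: c = 1.488278, f(c) = -0.340205 < 0 → new bracket [1.488278, 1.940000]
step 2: c = 1.513904, f(c) = -0.053964 < 0 → new bracket [1.513904, 1.940000]
step 3: c = 1.517930, f(c) = -0.008449 < 0 → new bracket [1.517930, 1.940000]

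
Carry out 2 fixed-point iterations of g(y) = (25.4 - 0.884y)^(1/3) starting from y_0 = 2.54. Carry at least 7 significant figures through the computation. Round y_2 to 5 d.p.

y_1 = g(2.540000) = 2.850226
y_2 = g(2.850226) = 2.838929

2.83893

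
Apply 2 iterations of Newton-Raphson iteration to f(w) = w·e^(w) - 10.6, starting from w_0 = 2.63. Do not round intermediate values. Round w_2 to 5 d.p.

1.84687

f'(w) = (w + 1)·e^(w)
w_0 = 2.630000: f = 25.888015, f' = 50.361785 → w_1 = 2.630000 - (25.888015)/(50.361785) = 2.115959
w_1 = 2.115959: f = 6.957257, f' = 25.854797 → w_2 = 2.115959 - (6.957257)/(25.854797) = 1.846870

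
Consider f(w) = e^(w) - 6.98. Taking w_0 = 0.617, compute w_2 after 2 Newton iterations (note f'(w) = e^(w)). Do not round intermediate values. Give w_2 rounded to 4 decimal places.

2.6200

w_0 = 0.617000: f = -5.126640, f' = 1.853360 → w_1 = 0.617000 - (-5.126640)/(1.853360) = 3.383134
w_1 = 3.383134: f = 22.482953, f' = 29.462953 → w_2 = 3.383134 - (22.482953)/(29.462953) = 2.620041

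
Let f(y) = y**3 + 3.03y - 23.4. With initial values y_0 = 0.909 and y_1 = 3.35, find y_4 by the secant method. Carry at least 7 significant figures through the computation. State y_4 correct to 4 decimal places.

Secant update: y_(k+1) = y_k − f(y_k)·(y_k − y_(k-1))/(f(y_k) − f(y_(k-1))).
f(y_0) = -19.894641, f(y_1) = 24.345875
y_2 = 3.350000 - (24.345875)·(3.350000 - 0.909000)/(24.345875 - (-19.894641)) = 2.006700; f(y_2) = -9.239028
y_3 = 2.006700 - (-9.239028)·(2.006700 - 3.350000)/(-9.239028 - (24.345875)) = 2.376235; f(y_3) = -2.782619
y_4 = 2.376235 - (-2.782619)·(2.376235 - 2.006700)/(-2.782619 - (-9.239028)) = 2.535499; f(y_4) = 0.582661

2.5355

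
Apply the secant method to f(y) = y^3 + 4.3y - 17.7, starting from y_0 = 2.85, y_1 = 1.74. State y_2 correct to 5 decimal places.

1.98254

Secant update: y_(k+1) = y_k − f(y_k)·(y_k − y_(k-1))/(f(y_k) − f(y_(k-1))).
f(y_0) = 17.704125, f(y_1) = -4.949976
y_2 = 1.740000 - (-4.949976)·(1.740000 - 2.850000)/(-4.949976 - (17.704125)) = 1.982538; f(y_2) = -1.382811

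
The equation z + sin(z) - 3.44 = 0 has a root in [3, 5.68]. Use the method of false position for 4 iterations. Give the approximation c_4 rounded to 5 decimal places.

4.18249

False-position update: c = (a·f(b) − b·f(a))/(f(b) − f(a)); replace the endpoint whose sign matches f(c).
f(3.000000) = -0.298880, f(5.680000) = 1.672731
step 1: c = 3.406266, f(c) = -0.295328 < 0 → new bracket [3.406266, 5.680000]
step 2: c = 3.747464, f(c) = -0.262015 < 0 → new bracket [3.747464, 5.680000]
step 3: c = 4.009179, f(c) = -0.193591 < 0 → new bracket [4.009179, 5.680000]
step 4: c = 4.182491, f(c) = -0.120368 < 0 → new bracket [4.182491, 5.680000]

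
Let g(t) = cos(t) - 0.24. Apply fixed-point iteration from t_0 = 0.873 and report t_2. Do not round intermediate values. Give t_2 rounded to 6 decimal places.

0.680073

t_1 = g(0.873000) = 0.402531
t_2 = g(0.402531) = 0.680073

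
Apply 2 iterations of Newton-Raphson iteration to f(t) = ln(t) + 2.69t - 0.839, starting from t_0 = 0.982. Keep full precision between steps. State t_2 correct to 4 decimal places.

0.5399

Newton update: t ← t − f(t)/f'(t).
f'(t) = 1/t + 2.69
t_0 = 0.982000: f = 1.784416, f' = 3.708330 → t_1 = 0.982000 - (1.784416)/(3.708330) = 0.500809
t_1 = 0.500809: f = -0.183356, f' = 4.686770 → t_2 = 0.500809 - (-0.183356)/(4.686770) = 0.539931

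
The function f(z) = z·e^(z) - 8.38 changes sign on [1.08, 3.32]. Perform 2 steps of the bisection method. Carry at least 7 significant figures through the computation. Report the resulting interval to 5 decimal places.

f(1.080000) = -5.199746, f(3.320000) = 83.452364 (opposite signs)
step 1: m = 2.200000, f(m) = 11.475030 > 0 → root in [1.080000, 2.200000]
step 2: m = 1.640000, f(m) = 0.074478 > 0 → root in [1.080000, 1.640000]

[1.08000, 1.64000]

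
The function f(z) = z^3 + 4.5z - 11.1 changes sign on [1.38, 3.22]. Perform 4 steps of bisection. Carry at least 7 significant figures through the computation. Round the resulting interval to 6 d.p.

[1.495000, 1.610000]

f(1.380000) = -2.261928, f(3.220000) = 36.776248 (opposite signs)
step 1: m = 2.300000, f(m) = 11.417000 > 0 → root in [1.380000, 2.300000]
step 2: m = 1.840000, f(m) = 3.409504 > 0 → root in [1.380000, 1.840000]
step 3: m = 1.610000, f(m) = 0.318281 > 0 → root in [1.380000, 1.610000]
step 4: m = 1.495000, f(m) = -1.031138 < 0 → root in [1.495000, 1.610000]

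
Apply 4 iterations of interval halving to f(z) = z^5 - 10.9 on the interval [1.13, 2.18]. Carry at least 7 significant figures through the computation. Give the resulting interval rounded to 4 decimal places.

f(1.130000) = -9.057565, f(2.180000) = 38.335967 (opposite signs)
step 1: m = 1.655000, f(m) = 1.516237 > 0 → root in [1.130000, 1.655000]
step 2: m = 1.392500, f(m) = -5.664285 < 0 → root in [1.392500, 1.655000]
step 3: m = 1.523750, f(m) = -2.685737 < 0 → root in [1.523750, 1.655000]
step 4: m = 1.589375, f(m) = -0.757807 < 0 → root in [1.589375, 1.655000]

[1.5894, 1.6550]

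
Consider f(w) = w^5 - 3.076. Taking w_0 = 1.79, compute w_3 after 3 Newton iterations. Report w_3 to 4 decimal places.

1.2582

f'(w) = 5w^4
w_0 = 1.790000: f = 15.300600, f' = 51.331284 → w_1 = 1.790000 - (15.300600)/(51.331284) = 1.491924
w_1 = 1.491924: f = 4.315527, f' = 24.771788 → w_2 = 1.491924 - (4.315527)/(24.771788) = 1.317713
w_2 = 1.317713: f = 0.896870, f' = 15.074866 → w_3 = 1.317713 - (0.896870)/(15.074866) = 1.258219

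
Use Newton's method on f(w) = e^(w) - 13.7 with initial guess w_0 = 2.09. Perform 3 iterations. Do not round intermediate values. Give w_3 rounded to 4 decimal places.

Newton update: w ← w − f(w)/f'(w).
f'(w) = e^(w)
w_0 = 2.090000: f = -5.615085, f' = 8.084915 → w_1 = 2.090000 - (-5.615085)/(8.084915) = 2.784514
w_1 = 2.784514: f = 2.491943, f' = 16.191943 → w_2 = 2.784514 - (2.491943)/(16.191943) = 2.630614
w_2 = 2.630614: f = 0.182285, f' = 13.882285 → w_3 = 2.630614 - (0.182285)/(13.882285) = 2.617483

2.6175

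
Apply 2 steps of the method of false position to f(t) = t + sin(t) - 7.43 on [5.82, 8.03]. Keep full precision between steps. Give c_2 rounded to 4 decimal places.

f(5.820000) = -2.056800, f(8.030000) = 1.584549
step 1: c = 7.068309, f(c) = 0.345222 > 0 → new bracket [5.820000, 7.068309]
step 2: c = 6.888900, f(c) = 0.028251 > 0 → new bracket [5.820000, 6.888900]

6.8889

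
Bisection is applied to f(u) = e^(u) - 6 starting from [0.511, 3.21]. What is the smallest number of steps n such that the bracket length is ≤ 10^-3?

12

Initial width b − a = 3.21 − 0.511 = 2.699000.
After n steps the width is (b−a)/2^n; need (b−a)/2^n ≤ 10^-3.
So n ≥ log₂(2.699000/10^-3) = log₂(2699.0000) ≈ 11.3982.
Hence n = 12.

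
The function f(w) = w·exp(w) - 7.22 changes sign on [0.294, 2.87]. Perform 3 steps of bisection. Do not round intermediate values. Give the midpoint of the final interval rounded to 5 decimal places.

1.42100

f(0.294000) = -6.825516, f(2.870000) = 43.398242 (opposite signs)
step 1: m = 1.582000, f(m) = 0.475917 > 0 → root in [0.294000, 1.582000]
step 2: m = 0.938000, f(m) = -4.823535 < 0 → root in [0.938000, 1.582000]
step 3: m = 1.260000, f(m) = -2.777969 < 0 → root in [1.260000, 1.582000]
Midpoint of [1.260000, 1.582000] = 1.421000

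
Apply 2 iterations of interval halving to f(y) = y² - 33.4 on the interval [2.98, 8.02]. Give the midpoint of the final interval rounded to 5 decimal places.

f(2.980000) = -24.519600, f(8.020000) = 30.920400 (opposite signs)
step 1: m = 5.500000, f(m) = -3.150000 < 0 → root in [5.500000, 8.020000]
step 2: m = 6.760000, f(m) = 12.297600 > 0 → root in [5.500000, 6.760000]
Midpoint of [5.500000, 6.760000] = 6.130000

6.13000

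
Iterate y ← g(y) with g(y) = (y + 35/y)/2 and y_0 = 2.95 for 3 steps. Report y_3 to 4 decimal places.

y_1 = g(2.950000) = 7.407203
y_2 = g(7.407203) = 6.066167
y_3 = g(6.066167) = 5.917936

5.9179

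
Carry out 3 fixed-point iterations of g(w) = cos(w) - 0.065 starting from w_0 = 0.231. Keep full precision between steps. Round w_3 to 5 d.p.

0.78754

w_1 = g(0.231000) = 0.908438
w_2 = g(0.908438) = 0.549978
w_3 = g(0.549978) = 0.787536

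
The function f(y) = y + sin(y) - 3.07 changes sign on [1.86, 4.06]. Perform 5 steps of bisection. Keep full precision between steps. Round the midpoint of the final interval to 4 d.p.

f(1.860000) = -0.251529, f(4.060000) = 0.195364 (opposite signs)
step 1: m = 2.960000, f(m) = 0.070596 > 0 → root in [1.860000, 2.960000]
step 2: m = 2.410000, f(m) = 0.008056 > 0 → root in [1.860000, 2.410000]
step 3: m = 2.135000, f(m) = -0.089985 < 0 → root in [2.135000, 2.410000]
step 4: m = 2.272500, f(m) = -0.033756 < 0 → root in [2.272500, 2.410000]
step 5: m = 2.341250, f(m) = -0.011155 < 0 → root in [2.341250, 2.410000]
Midpoint of [2.341250, 2.410000] = 2.375625

2.3756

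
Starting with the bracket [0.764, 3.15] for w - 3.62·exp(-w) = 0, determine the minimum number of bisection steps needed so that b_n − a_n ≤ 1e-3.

12

Initial width b − a = 3.15 − 0.764 = 2.386000.
After n steps the width is (b−a)/2^n; need (b−a)/2^n ≤ 1e-3.
So n ≥ log₂(2.386000/1e-3) = log₂(2386.0000) ≈ 11.2204.
Hence n = 12.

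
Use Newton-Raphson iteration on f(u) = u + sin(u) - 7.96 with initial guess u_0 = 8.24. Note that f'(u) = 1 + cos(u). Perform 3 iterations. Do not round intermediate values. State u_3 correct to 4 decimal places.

7.1784

u_0 = 8.240000: f = 1.206415, f' = 0.623497 → u_1 = 8.240000 - (1.206415)/(0.623497) = 6.305083
u_1 = 6.305083: f = -1.633021, f' = 1.999760 → u_2 = 6.305083 - (-1.633021)/(1.999760) = 7.121691
u_2 = 7.121691: f = -0.094663, f' = 1.668574 → u_3 = 7.121691 - (-0.094663)/(1.668574) = 7.178425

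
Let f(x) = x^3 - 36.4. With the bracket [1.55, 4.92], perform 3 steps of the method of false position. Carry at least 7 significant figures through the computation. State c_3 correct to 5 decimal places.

f(1.550000) = -32.676125, f(4.920000) = 82.695488
step 1: c = 2.504468, f(c) = -20.691071 < 0 → new bracket [2.504468, 4.920000]
step 2: c = 2.987896, f(c) = -9.725490 < 0 → new bracket [2.987896, 4.920000]
step 3: c = 3.191212, f(c) = -3.901227 < 0 → new bracket [3.191212, 4.920000]

3.19121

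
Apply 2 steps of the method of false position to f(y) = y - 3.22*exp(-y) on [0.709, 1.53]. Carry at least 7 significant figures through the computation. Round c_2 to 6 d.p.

False-position update: c = (a·f(b) − b·f(a))/(f(b) − f(a)); replace the endpoint whose sign matches f(c).
f(0.709000) = -0.875678, f(1.530000) = 0.832755
step 1: c = 1.129813, f(c) = 0.089452 > 0 → new bracket [0.709000, 1.129813]
step 2: c = 1.090811, f(c) = 0.009071 > 0 → new bracket [0.709000, 1.090811]

1.090811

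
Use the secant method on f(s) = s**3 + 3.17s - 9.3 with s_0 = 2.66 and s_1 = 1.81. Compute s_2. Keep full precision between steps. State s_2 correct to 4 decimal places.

f(s_0) = 17.953296, f(s_1) = 2.367441
s_2 = 1.810000 - (2.367441)·(1.810000 - 2.660000)/(2.367441 - (17.953296)) = 1.680888; f(s_2) = 0.777567

1.6809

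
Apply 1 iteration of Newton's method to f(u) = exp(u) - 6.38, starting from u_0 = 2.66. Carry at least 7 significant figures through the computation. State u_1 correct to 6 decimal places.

2.106270

Newton update: u ← u − f(u)/f'(u).
f'(u) = exp(u)
u_0 = 2.660000: f = 7.916289, f' = 14.296289 → u_1 = 2.660000 - (7.916289)/(14.296289) = 2.106270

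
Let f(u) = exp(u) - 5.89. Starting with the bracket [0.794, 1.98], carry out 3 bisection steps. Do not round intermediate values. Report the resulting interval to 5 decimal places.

f(0.794000) = -3.677772, f(1.980000) = 1.352743 (opposite signs)
step 1: m = 1.387000, f(m) = -1.887176 < 0 → root in [1.387000, 1.980000]
step 2: m = 1.683500, f(m) = -0.505632 < 0 → root in [1.683500, 1.980000]
step 3: m = 1.831750, f(m) = 0.354806 > 0 → root in [1.683500, 1.831750]

[1.68350, 1.83175]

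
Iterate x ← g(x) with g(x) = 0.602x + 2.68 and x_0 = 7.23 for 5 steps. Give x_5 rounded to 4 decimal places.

6.7729

x_1 = g(7.230000) = 7.032460
x_2 = g(7.032460) = 6.913541
x_3 = g(6.913541) = 6.841952
x_4 = g(6.841952) = 6.798855
x_5 = g(6.798855) = 6.772911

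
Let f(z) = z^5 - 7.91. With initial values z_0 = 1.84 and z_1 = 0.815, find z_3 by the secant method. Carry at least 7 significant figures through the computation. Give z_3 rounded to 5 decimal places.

2.21738

Secant update: z_(k+1) = z_k − f(z_k)·(z_k − z_(k-1))/(f(z_k) − f(z_(k-1))).
f(z_0) = 13.180609, f(z_1) = -7.550426
z_2 = 0.815000 - (-7.550426)·(0.815000 - 1.840000)/(-7.550426 - (13.180609)) = 1.188314; f(z_2) = -5.540503
z_3 = 1.188314 - (-5.540503)·(1.188314 - 0.815000)/(-5.540503 - (-7.550426)) = 2.217382; f(z_3) = 45.694666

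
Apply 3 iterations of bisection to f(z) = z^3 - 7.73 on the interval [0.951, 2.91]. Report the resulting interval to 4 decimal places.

[1.9305, 2.1754]

f(0.951000) = -6.869915, f(2.910000) = 16.912171 (opposite signs)
step 1: m = 1.930500, f(m) = -0.535354 < 0 → root in [1.930500, 2.910000]
step 2: m = 2.420250, f(m) = 6.446881 > 0 → root in [1.930500, 2.420250]
step 3: m = 2.175375, f(m) = 2.564432 > 0 → root in [1.930500, 2.175375]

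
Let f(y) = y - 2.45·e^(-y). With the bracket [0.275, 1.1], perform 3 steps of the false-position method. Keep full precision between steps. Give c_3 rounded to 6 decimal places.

0.949488

f(0.275000) = -1.585952, f(1.100000) = 0.284466
step 1: c = 0.974528, f(c) = 0.049971 > 0 → new bracket [0.275000, 0.974528]
step 2: c = 0.953160, f(c) = 0.008635 > 0 → new bracket [0.275000, 0.953160]
step 3: c = 0.949488, f(c) = 0.001488 > 0 → new bracket [0.275000, 0.949488]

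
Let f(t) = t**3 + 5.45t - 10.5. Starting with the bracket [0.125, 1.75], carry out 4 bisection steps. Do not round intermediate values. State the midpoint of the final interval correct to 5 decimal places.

f(0.125000) = -9.816797, f(1.750000) = 4.396875 (opposite signs)
step 1: m = 0.937500, f(m) = -4.566650 < 0 → root in [0.937500, 1.750000]
step 2: m = 1.343750, f(m) = -0.750201 < 0 → root in [1.343750, 1.750000]
step 3: m = 1.546875, f(m) = 1.631866 > 0 → root in [1.343750, 1.546875]
step 4: m = 1.445312, f(m) = 0.396107 > 0 → root in [1.343750, 1.445312]
Midpoint of [1.343750, 1.445312] = 1.394531

1.39453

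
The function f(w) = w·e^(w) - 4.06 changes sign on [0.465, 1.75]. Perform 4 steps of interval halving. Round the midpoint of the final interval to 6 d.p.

1.227969

f(0.465000) = -3.319713, f(1.750000) = 6.010555 (opposite signs)
step 1: m = 1.107500, f(m) = -0.707839 < 0 → root in [1.107500, 1.750000]
step 2: m = 1.428750, f(m) = 1.902858 > 0 → root in [1.107500, 1.428750]
step 3: m = 1.268125, f(m) = 0.447147 > 0 → root in [1.107500, 1.268125]
step 4: m = 1.187812, f(m) = -0.164095 < 0 → root in [1.187812, 1.268125]
Midpoint of [1.187812, 1.268125] = 1.227969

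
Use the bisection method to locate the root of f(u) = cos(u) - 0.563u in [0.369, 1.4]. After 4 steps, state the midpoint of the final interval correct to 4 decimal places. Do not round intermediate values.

f(0.369000) = 0.724941, f(1.400000) = -0.618233 (opposite signs)
step 1: m = 0.884500, f(m) = 0.135703 > 0 → root in [0.884500, 1.400000]
step 2: m = 1.142250, f(m) = -0.227538 < 0 → root in [0.884500, 1.142250]
step 3: m = 1.013375, f(m) = -0.041530 < 0 → root in [0.884500, 1.013375]
step 4: m = 0.948937, f(m) = 0.048295 > 0 → root in [0.948937, 1.013375]
Midpoint of [0.948937, 1.013375] = 0.981156

0.9812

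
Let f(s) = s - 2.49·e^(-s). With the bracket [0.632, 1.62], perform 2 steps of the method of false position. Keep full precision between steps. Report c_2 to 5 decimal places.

False-position update: c = (a·f(b) − b·f(a))/(f(b) − f(a)); replace the endpoint whose sign matches f(c).
f(0.632000) = -0.691504, f(1.620000) = 1.127232
step 1: c = 1.007649, f(c) = 0.098609 > 0 → new bracket [0.632000, 1.007649]
step 2: c = 0.960767, f(c) = 0.008094 > 0 → new bracket [0.632000, 0.960767]

0.96077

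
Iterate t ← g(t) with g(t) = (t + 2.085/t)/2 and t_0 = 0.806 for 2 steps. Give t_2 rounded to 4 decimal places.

1.4627

t_1 = g(0.806000) = 1.696424
t_2 = g(1.696424) = 1.462740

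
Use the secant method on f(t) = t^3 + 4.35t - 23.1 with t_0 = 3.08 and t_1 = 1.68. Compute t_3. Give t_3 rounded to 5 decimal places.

Secant update: t_(k+1) = t_k − f(t_k)·(t_k − t_(k-1))/(f(t_k) − f(t_(k-1))).
f(t_0) = 19.516112, f(t_1) = -11.050368
t_2 = 1.680000 - (-11.050368)·(1.680000 - 3.080000)/(-11.050368 - (19.516112)) = 2.186127; f(t_2) = -3.142519
t_3 = 2.186127 - (-3.142519)·(2.186127 - 1.680000)/(-3.142519 - (-11.050368)) = 2.387258; f(t_3) = 0.889553

2.38726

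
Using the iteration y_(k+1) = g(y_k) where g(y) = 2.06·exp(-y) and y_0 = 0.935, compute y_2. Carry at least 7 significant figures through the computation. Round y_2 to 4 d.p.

y_1 = g(0.935000) = 0.808727
y_2 = g(0.808727) = 0.917575

0.9176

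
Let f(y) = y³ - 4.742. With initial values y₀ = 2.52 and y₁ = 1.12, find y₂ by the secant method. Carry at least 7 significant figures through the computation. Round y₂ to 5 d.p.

Secant update: y_(k+1) = y_k − f(y_k)·(y_k − y_(k-1))/(f(y_k) − f(y_(k-1))).
f(y_0) = 11.261008, f(y_1) = -3.337072
y_2 = 1.120000 - (-3.337072)·(1.120000 - 2.520000)/(-3.337072 - (11.261008)) = 1.440035; f(y_2) = -1.755796

1.44004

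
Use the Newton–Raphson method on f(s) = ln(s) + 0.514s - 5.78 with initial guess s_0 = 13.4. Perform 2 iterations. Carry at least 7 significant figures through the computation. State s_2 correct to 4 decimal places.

7.3604

f'(s) = 1/s + 0.514
s_0 = 13.400000: f = 3.702855, f' = 0.588627 → s_1 = 13.400000 - (3.702855)/(0.588627) = 7.109335
s_1 = 7.109335: f = -0.164393, f' = 0.654660 → s_2 = 7.109335 - (-0.164393)/(0.654660) = 7.360447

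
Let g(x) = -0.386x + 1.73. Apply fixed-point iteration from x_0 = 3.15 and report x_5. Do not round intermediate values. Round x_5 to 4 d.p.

x_1 = g(3.150000) = 0.514100
x_2 = g(0.514100) = 1.531557
x_3 = g(1.531557) = 1.138819
x_4 = g(1.138819) = 1.290416
x_5 = g(1.290416) = 1.231899

1.2319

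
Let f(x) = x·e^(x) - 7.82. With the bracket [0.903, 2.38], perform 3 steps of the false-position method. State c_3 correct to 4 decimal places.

f(0.903000) = -5.592305, f(2.380000) = 17.895669
step 1: c = 1.254662, f(c) = -3.420333 < 0 → new bracket [1.254662, 2.380000]
step 2: c = 1.435232, f(c) = -1.791134 < 0 → new bracket [1.435232, 2.380000]
step 3: c = 1.521189, f(c) = -0.856511 < 0 → new bracket [1.521189, 2.380000]

1.5212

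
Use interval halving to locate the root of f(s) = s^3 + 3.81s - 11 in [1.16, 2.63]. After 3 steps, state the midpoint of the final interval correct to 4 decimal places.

1.6194

f(1.160000) = -5.019504, f(2.630000) = 17.211747 (opposite signs)
step 1: m = 1.895000, f(m) = 3.024942 > 0 → root in [1.160000, 1.895000]
step 2: m = 1.527500, f(m) = -1.616176 < 0 → root in [1.527500, 1.895000]
step 3: m = 1.711250, f(m) = 0.531047 > 0 → root in [1.527500, 1.711250]
Midpoint of [1.527500, 1.711250] = 1.619375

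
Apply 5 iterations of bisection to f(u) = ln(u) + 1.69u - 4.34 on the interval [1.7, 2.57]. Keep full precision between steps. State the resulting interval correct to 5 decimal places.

f(1.700000) = -0.936372, f(2.570000) = 0.947206 (opposite signs)
step 1: m = 2.135000, f(m) = 0.026617 > 0 → root in [1.700000, 2.135000]
step 2: m = 1.917500, f(m) = -0.448403 < 0 → root in [1.917500, 2.135000]
step 3: m = 2.026250, f(m) = -0.209451 < 0 → root in [2.026250, 2.135000]
step 4: m = 2.080625, f(m) = -0.091075 < 0 → root in [2.080625, 2.135000]
step 5: m = 2.107812, f(m) = -0.032146 < 0 → root in [2.107812, 2.135000]

[2.10781, 2.13500]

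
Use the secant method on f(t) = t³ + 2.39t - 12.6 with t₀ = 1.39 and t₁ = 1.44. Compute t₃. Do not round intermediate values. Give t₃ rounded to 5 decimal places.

f(t_0) = -6.592281, f(t_1) = -6.172416
t_2 = 1.440000 - (-6.172416)·(1.440000 - 1.390000)/(-6.172416 - (-6.592281)) = 2.175048; f(t_2) = 2.888150
t_3 = 2.175048 - (2.888150)·(2.175048 - 1.440000)/(2.888150 - (-6.172416)) = 1.940744; f(t_3) = -0.651840

1.94074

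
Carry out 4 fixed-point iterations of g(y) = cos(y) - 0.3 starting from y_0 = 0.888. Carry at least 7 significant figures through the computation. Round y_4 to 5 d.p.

y_1 = g(0.888000) = 0.330965
y_2 = g(0.330965) = 0.645729
y_3 = g(0.645729) = 0.498661
y_4 = g(0.498661) = 0.578224

0.57822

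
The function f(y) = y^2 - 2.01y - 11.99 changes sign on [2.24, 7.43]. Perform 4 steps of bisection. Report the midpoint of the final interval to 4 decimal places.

4.6728

f(2.240000) = -11.474800, f(7.430000) = 28.280600 (opposite signs)
step 1: m = 4.835000, f(m) = 1.668875 > 0 → root in [2.240000, 4.835000]
step 2: m = 3.537500, f(m) = -6.586469 < 0 → root in [3.537500, 4.835000]
step 3: m = 4.186250, f(m) = -2.879673 < 0 → root in [4.186250, 4.835000]
step 4: m = 4.510625, f(m) = -0.710618 < 0 → root in [4.510625, 4.835000]
Midpoint of [4.510625, 4.835000] = 4.672813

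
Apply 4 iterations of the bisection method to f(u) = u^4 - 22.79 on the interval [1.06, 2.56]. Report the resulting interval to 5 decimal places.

[2.09125, 2.18500]

f(1.060000) = -21.527523, f(2.560000) = 20.159673 (opposite signs)
step 1: m = 1.810000, f(m) = -12.057169 < 0 → root in [1.810000, 2.560000]
step 2: m = 2.185000, f(m) = 0.003224 > 0 → root in [1.810000, 2.185000]
step 3: m = 1.997500, f(m) = -6.869850 < 0 → root in [1.997500, 2.185000]
step 4: m = 2.091250, f(m) = -3.664015 < 0 → root in [2.091250, 2.185000]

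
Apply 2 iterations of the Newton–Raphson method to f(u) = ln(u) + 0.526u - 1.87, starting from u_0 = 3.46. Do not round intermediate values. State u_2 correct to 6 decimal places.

2.121641

f'(u) = 1/u + 0.526
u_0 = 3.460000: f = 1.191229, f' = 0.815017 → u_1 = 3.460000 - (1.191229)/(0.815017) = 1.998401
u_1 = 1.998401: f = -0.126494, f' = 1.026400 → u_2 = 1.998401 - (-0.126494)/(1.026400) = 2.121641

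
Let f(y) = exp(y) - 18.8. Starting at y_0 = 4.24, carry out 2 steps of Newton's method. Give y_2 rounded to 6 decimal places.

f'(y) = exp(y)
y_0 = 4.240000: f = 50.607852, f' = 69.407852 → y_1 = 4.240000 - (50.607852)/(69.407852) = 3.510863
y_1 = 3.510863: f = 14.677137, f' = 33.477137 → y_2 = 3.510863 - (14.677137)/(33.477137) = 3.072440

3.072440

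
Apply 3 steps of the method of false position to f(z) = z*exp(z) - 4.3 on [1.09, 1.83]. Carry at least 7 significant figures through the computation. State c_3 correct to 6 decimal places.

1.234650

f(1.090000) = -1.058041, f(1.830000) = 7.108013
step 1: c = 1.185879, f(c) = -0.417953 < 0 → new bracket [1.185879, 1.830000]
step 2: c = 1.221650, f(c) = -0.155210 < 0 → new bracket [1.221650, 1.830000]
step 3: c = 1.234650, f(c) = -0.056293 < 0 → new bracket [1.234650, 1.830000]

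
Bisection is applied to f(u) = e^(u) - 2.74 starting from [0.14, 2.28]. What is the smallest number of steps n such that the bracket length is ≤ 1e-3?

12

Initial width b − a = 2.28 − 0.14 = 2.140000.
After n steps the width is (b−a)/2^n; need (b−a)/2^n ≤ 1e-3.
So n ≥ log₂(2.140000/1e-3) = log₂(2140.0000) ≈ 11.0634.
Hence n = 12.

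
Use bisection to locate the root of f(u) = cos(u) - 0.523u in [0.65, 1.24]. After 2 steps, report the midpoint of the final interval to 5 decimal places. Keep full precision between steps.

f(0.650000) = 0.456134, f(1.240000) = -0.323724 (opposite signs)
step 1: m = 0.945000, f(m) = 0.091508 > 0 → root in [0.945000, 1.240000]
step 2: m = 1.092500, f(m) = -0.111110 < 0 → root in [0.945000, 1.092500]
Midpoint of [0.945000, 1.092500] = 1.018750

1.01875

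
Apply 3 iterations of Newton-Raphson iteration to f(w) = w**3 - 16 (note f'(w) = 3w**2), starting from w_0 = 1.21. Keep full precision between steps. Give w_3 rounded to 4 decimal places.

w_0 = 1.210000: f = -14.228439, f' = 4.392300 → w_1 = 1.210000 - (-14.228439)/(4.392300) = 4.449405
w_1 = 4.449405: f = 72.085788, f' = 59.391617 → w_2 = 4.449405 - (72.085788)/(59.391617) = 3.235668
w_2 = 3.235668: f = 17.875991, f' = 31.408649 → w_3 = 3.235668 - (17.875991)/(31.408649) = 2.666526

2.6665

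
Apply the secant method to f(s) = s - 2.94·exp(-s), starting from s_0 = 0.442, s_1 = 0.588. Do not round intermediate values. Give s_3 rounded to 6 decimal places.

1.030926

f(s_0) = -1.447684, f(s_1) = -1.044985
s_2 = 0.588000 - (-1.044985)·(0.588000 - 0.442000)/(-1.044985 - (-1.447684)) = 0.966863; f(s_2) = -0.151143
s_3 = 0.966863 - (-0.151143)·(0.966863 - 0.588000)/(-0.151143 - (-1.044985)) = 1.030926; f(s_3) = -0.017702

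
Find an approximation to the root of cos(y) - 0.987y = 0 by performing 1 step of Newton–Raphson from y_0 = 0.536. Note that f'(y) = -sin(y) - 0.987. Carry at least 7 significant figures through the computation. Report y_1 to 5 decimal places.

0.75682

Newton update: y ← y − f(y)/f'(y).
y_0 = 0.536000: f = 0.330726, f' = -1.497701 → y_1 = 0.536000 - (0.330726)/(-1.497701) = 0.756823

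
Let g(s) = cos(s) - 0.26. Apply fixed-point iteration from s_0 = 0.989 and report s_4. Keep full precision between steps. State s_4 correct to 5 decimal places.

s_1 = g(0.989000) = 0.289526
s_2 = g(0.289526) = 0.698379
s_3 = g(0.698379) = 0.505885
s_4 = g(0.505885) = 0.614746

0.61475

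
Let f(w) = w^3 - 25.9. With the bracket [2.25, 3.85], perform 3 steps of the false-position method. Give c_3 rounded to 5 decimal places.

2.94570

f(2.250000) = -14.509375, f(3.850000) = 31.166625
step 1: c = 2.758254, f(c) = -4.915305 < 0 → new bracket [2.758254, 3.850000]
step 2: c = 2.906978, f(c) = -1.334515 < 0 → new bracket [2.906978, 3.850000]
step 3: c = 2.945699, f(c) = -0.339743 < 0 → new bracket [2.945699, 3.850000]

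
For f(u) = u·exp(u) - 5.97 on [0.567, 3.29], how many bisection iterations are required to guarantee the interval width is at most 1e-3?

12

Initial width b − a = 3.29 − 0.567 = 2.723000.
After n steps the width is (b−a)/2^n; need (b−a)/2^n ≤ 1e-3.
So n ≥ log₂(2.723000/1e-3) = log₂(2723.0000) ≈ 11.4110.
Hence n = 12.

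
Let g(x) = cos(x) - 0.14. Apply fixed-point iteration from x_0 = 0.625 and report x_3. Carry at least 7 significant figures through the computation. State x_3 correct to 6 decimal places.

0.660167

x_1 = g(0.625000) = 0.670963
x_2 = g(0.670963) = 0.643223
x_3 = g(0.643223) = 0.660167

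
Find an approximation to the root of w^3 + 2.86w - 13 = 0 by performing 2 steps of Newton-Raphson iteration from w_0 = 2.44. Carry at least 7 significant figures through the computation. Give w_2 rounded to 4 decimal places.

1.9530

f'(w) = 3w^2 + 2.86
w_0 = 2.440000: f = 8.505184, f' = 20.720800 → w_1 = 2.440000 - (8.505184)/(20.720800) = 2.029534
w_1 = 2.029534: f = 1.164134, f' = 15.217025 → w_2 = 2.029534 - (1.164134)/(15.217025) = 1.953032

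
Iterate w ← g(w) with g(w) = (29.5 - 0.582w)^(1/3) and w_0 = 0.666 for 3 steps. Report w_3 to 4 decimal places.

w_1 = g(0.666000) = 3.076281
w_2 = g(3.076281) = 3.026055
w_3 = g(3.026055) = 3.027118

3.0271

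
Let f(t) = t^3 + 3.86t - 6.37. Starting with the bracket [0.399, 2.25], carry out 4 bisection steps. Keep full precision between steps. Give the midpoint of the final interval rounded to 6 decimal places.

f(0.399000) = -4.766339, f(2.250000) = 13.705625 (opposite signs)
step 1: m = 1.324500, f(m) = 1.066141 > 0 → root in [0.399000, 1.324500]
step 2: m = 0.861750, f(m) = -2.403698 < 0 → root in [0.861750, 1.324500]
step 3: m = 1.093125, f(m) = -0.844338 < 0 → root in [1.093125, 1.324500]
step 4: m = 1.208813, f(m) = 0.062367 > 0 → root in [1.093125, 1.208813]
Midpoint of [1.093125, 1.208813] = 1.150969

1.150969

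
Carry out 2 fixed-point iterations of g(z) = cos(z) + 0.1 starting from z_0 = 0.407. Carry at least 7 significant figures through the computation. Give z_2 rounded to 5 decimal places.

z_1 = g(0.407000) = 1.018313
z_2 = g(1.018313) = 0.624803

0.62480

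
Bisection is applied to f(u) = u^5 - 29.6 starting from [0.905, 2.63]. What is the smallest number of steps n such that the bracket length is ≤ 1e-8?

28

Initial width b − a = 2.63 − 0.905 = 1.725000.
After n steps the width is (b−a)/2^n; need (b−a)/2^n ≤ 1e-8.
So n ≥ log₂(1.725000/1e-8) = log₂(172500000.0000) ≈ 27.3620.
Hence n = 28.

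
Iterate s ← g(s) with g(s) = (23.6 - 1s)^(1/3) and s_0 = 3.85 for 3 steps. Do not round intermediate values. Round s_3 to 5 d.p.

2.75215

s_1 = g(3.850000) = 2.703060
s_2 = g(2.703060) = 2.754404
s_3 = g(2.754404) = 2.752146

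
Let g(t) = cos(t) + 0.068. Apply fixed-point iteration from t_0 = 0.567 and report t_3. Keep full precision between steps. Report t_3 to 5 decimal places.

t_1 = g(0.567000) = 0.911516
t_2 = g(0.911516) = 0.680548
t_3 = g(0.680548) = 0.845228

0.84523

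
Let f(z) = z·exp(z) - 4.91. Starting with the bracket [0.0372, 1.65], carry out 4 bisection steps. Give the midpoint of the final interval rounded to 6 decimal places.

1.297200

f(0.037200) = -4.871390, f(1.650000) = 3.681517 (opposite signs)
step 1: m = 0.843600, f(m) = -2.948865 < 0 → root in [0.843600, 1.650000]
step 2: m = 1.246800, f(m) = -0.572144 < 0 → root in [1.246800, 1.650000]
step 3: m = 1.448400, f(m) = 1.254823 > 0 → root in [1.246800, 1.448400]
step 4: m = 1.347600, f(m) = 0.275806 > 0 → root in [1.246800, 1.347600]
Midpoint of [1.246800, 1.347600] = 1.297200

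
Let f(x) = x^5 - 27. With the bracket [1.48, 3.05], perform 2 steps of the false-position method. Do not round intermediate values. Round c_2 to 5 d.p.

False-position update: c = (a·f(b) − b·f(a))/(f(b) − f(a)); replace the endpoint whose sign matches f(c).
f(1.480000) = -19.899179, f(3.050000) = 236.936344
step 1: c = 1.601641, f(c) = -16.460360 < 0 → new bracket [1.601641, 3.050000]
step 2: c = 1.695725, f(c) = -12.979074 < 0 → new bracket [1.695725, 3.050000]

1.69572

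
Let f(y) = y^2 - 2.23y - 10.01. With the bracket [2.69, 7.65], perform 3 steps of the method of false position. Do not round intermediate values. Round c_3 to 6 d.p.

f(2.690000) = -8.772600, f(7.650000) = 31.453000
step 1: c = 3.771702, f(c) = -4.195162 < 0 → new bracket [3.771702, 7.650000]
step 2: c = 4.228109, f(c) = -1.561777 < 0 → new bracket [4.228109, 7.650000]
step 3: c = 4.389983, f(c) = -0.527712 < 0 → new bracket [4.389983, 7.650000]

4.389983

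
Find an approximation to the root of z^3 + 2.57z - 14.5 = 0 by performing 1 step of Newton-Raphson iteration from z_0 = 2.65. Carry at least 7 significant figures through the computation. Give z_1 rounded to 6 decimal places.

2.188017

Newton update: z ← z − f(z)/f'(z).
f'(z) = 3z^2 + 2.57
z_0 = 2.650000: f = 10.920125, f' = 23.637500 → z_1 = 2.650000 - (10.920125)/(23.637500) = 2.188017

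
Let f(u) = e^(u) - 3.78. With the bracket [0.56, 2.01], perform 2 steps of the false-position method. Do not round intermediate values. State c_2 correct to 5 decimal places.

False-position update: c = (a·f(b) − b·f(a))/(f(b) − f(a)); replace the endpoint whose sign matches f(c).
f(0.560000) = -2.029327, f(2.010000) = 3.683317
step 1: c = 1.075090, f(c) = -0.849744 < 0 → new bracket [1.075090, 2.010000]
step 2: c = 1.250343, f(c) = -0.288459 < 0 → new bracket [1.250343, 2.010000]

1.25034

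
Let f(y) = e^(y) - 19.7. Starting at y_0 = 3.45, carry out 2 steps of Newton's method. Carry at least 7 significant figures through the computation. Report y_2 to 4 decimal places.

2.9850

f'(y) = e^(y)
y_0 = 3.450000: f = 11.800392, f' = 31.500392 → y_1 = 3.450000 - (11.800392)/(31.500392) = 3.075389
y_1 = 3.075389: f = 1.958306, f' = 21.658306 → y_2 = 3.075389 - (1.958306)/(21.658306) = 2.984971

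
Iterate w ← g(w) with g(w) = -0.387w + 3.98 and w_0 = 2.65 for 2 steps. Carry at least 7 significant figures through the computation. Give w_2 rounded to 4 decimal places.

w_1 = g(2.650000) = 2.954450
w_2 = g(2.954450) = 2.836628

2.8366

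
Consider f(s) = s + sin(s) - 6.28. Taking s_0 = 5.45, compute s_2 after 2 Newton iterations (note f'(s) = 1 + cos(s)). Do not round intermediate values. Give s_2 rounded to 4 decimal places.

s_0 = 5.450000: f = -1.570077, f' = 1.672522 → s_1 = 5.450000 - (-1.570077)/(1.672522) = 6.388748
s_1 = 6.388748: f = 0.214116, f' = 1.994433 → s_2 = 6.388748 - (0.214116)/(1.994433) = 6.281392

6.2814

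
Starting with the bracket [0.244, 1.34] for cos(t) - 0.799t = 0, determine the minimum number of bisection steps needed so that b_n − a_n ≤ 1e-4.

14

Initial width b − a = 1.34 − 0.244 = 1.096000.
After n steps the width is (b−a)/2^n; need (b−a)/2^n ≤ 1e-4.
So n ≥ log₂(1.096000/1e-4) = log₂(10960.0000) ≈ 13.4200.
Hence n = 14.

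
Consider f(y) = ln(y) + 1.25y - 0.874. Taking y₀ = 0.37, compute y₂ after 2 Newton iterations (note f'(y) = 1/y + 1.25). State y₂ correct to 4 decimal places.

y_0 = 0.370000: f = -1.405752, f' = 3.952703 → y_1 = 0.370000 - (-1.405752)/(3.952703) = 0.725643
y_1 = 0.725643: f = -0.287643, f' = 2.628088 → y_2 = 0.725643 - (-0.287643)/(2.628088) = 0.835093

0.8351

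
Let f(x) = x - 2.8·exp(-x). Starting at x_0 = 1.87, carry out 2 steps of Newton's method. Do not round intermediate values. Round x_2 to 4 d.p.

f'(x) = 1 + 2.8·exp(-x)
x_0 = 1.870000: f = 1.438454, f' = 1.431546 → x_1 = 1.870000 - (1.438454)/(1.431546) = 0.865175
x_1 = 0.865175: f = -0.313563, f' = 2.178738 → x_2 = 0.865175 - (-0.313563)/(2.178738) = 1.009095

1.0091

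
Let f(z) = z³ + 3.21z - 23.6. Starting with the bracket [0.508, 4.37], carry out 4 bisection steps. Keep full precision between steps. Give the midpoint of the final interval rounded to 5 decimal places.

2.55969

f(0.508000) = -21.838223, f(4.370000) = 73.881153 (opposite signs)
step 1: m = 2.439000, f(m) = -1.261879 < 0 → root in [2.439000, 4.370000]
step 2: m = 3.404500, f(m) = 26.788712 > 0 → root in [2.439000, 3.404500]
step 3: m = 2.921750, f(m) = 10.720696 > 0 → root in [2.439000, 2.921750]
step 4: m = 2.680375, f(m) = 4.260917 > 0 → root in [2.439000, 2.680375]
Midpoint of [2.439000, 2.680375] = 2.559687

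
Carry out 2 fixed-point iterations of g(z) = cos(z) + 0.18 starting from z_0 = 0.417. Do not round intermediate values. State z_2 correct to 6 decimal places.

0.638661

z_1 = g(0.417000) = 1.094308
z_2 = g(1.094308) = 0.638661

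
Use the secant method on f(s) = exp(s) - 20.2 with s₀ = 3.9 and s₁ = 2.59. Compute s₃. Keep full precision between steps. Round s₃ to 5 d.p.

Secant update: s_(k+1) = s_k − f(s_k)·(s_k − s_(k-1))/(f(s_k) − f(s_(k-1))).
f(s_0) = 29.202449, f(s_1) = -6.870228
s_2 = 2.590000 - (-6.870228)·(2.590000 - 3.900000)/(-6.870228 - (29.202449)) = 2.839496; f(s_2) = -3.092854
s_3 = 2.839496 - (-3.092854)·(2.839496 - 2.590000)/(-3.092854 - (-6.870228)) = 3.043780; f(s_3) = 0.784411

3.04378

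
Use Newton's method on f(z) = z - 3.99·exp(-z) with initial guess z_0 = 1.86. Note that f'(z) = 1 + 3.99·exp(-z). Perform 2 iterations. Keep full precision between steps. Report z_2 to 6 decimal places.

1.197759

Newton update: z ← z − f(z)/f'(z).
z_0 = 1.860000: f = 1.238866, f' = 1.621134 → z_1 = 1.860000 - (1.238866)/(1.621134) = 1.095803
z_1 = 1.095803: f = -0.237940, f' = 2.333742 → z_2 = 1.095803 - (-0.237940)/(2.333742) = 1.197759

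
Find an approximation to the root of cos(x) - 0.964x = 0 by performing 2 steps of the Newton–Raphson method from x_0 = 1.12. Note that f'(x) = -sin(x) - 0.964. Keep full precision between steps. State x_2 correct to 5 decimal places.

Newton update: x ← x − f(x)/f'(x).
x_0 = 1.120000: f = -0.643998, f' = -1.864100 → x_1 = 1.120000 - (-0.643998)/(-1.864100) = 0.774526
x_1 = 0.774526: f = -0.031891, f' = -1.663378 → x_2 = 0.774526 - (-0.031891)/(-1.663378) = 0.755354

0.75535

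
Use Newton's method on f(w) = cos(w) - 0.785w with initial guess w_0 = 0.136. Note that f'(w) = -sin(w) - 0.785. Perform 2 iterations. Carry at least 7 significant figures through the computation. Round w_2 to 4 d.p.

0.8552

Newton update: w ← w − f(w)/f'(w).
w_0 = 0.136000: f = 0.884006, f' = -0.920581 → w_1 = 0.136000 - (0.884006)/(-0.920581) = 1.096270
w_1 = 1.096270: f = -0.403654, f' = -1.674509 → w_2 = 1.096270 - (-0.403654)/(-1.674509) = 0.855211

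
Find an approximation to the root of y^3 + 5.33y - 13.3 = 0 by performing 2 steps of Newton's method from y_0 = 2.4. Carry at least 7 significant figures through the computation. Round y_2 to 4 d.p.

f'(y) = 3y^2 + 5.33
y_0 = 2.400000: f = 13.316000, f' = 22.610000 → y_1 = 2.400000 - (13.316000)/(22.610000) = 1.811057
y_1 = 1.811057: f = 2.293070, f' = 15.169783 → y_2 = 1.811057 - (2.293070)/(15.169783) = 1.659897

1.6599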